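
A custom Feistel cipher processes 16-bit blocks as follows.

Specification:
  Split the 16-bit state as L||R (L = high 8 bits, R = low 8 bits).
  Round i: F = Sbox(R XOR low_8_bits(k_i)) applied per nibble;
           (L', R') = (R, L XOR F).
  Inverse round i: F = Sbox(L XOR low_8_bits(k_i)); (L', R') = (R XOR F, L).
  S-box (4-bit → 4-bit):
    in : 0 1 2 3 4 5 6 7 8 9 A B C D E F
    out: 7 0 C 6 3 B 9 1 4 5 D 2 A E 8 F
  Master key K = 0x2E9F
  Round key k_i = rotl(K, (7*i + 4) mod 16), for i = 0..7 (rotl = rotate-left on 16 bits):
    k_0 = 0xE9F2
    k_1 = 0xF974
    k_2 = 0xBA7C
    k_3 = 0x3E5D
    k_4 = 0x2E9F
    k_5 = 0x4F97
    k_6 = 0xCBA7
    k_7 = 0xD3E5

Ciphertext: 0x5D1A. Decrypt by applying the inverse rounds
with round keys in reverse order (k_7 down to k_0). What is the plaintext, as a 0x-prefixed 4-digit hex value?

0x1673

s_0 = ciphertext = 0x5D1A
s_1 = InvRound(s_0, k_7) = 0x3E5D
s_2 = InvRound(s_1, k_6) = 0x083E
s_3 = InvRound(s_2, k_5) = 0x6108
s_4 = InvRound(s_3, k_4) = 0xF061
s_5 = InvRound(s_4, k_3) = 0xBFF0
s_6 = InvRound(s_5, k_2) = 0x56BF
s_7 = InvRound(s_6, k_1) = 0x7356
s_8 = InvRound(s_7, k_0) = 0x1673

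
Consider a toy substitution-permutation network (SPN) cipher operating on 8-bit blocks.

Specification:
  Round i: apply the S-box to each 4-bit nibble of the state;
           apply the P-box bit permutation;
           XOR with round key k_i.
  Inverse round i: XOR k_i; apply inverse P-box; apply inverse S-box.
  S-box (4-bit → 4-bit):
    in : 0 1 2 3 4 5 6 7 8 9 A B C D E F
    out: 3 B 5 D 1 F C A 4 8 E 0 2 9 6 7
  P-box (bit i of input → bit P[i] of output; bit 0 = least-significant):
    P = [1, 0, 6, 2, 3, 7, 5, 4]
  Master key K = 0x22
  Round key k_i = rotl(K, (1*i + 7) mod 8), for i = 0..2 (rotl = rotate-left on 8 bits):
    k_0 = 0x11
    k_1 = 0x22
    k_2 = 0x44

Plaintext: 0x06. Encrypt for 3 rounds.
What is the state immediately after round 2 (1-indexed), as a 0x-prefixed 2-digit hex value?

s_0 = plaintext = 0x06
s_1 = Round(s_0, k_0) = 0xDD
s_2 = Round(s_1, k_1) = 0x3C
s_3 = Round(s_2, k_2) = 0x7D

0x3C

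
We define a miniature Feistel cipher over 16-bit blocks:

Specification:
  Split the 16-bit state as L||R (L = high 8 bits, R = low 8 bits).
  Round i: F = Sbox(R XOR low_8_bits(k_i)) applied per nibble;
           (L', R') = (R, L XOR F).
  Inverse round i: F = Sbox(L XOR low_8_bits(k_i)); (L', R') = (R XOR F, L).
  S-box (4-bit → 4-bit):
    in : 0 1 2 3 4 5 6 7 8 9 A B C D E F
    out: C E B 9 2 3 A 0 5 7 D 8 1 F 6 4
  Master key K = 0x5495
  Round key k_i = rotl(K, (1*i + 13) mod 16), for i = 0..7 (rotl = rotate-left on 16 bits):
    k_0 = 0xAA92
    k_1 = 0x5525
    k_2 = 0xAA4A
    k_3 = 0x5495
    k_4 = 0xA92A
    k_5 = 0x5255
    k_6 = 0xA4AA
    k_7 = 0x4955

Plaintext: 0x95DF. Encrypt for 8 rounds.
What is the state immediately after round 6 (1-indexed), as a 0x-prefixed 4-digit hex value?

s_0 = plaintext = 0x95DF
s_1 = Round(s_0, k_0) = 0xDFBA
s_2 = Round(s_1, k_1) = 0xBAAB
s_3 = Round(s_2, k_2) = 0xABD4
s_4 = Round(s_3, k_3) = 0xD485
s_5 = Round(s_4, k_4) = 0x8500
s_6 = Round(s_5, k_5) = 0x00B6
s_7 = Round(s_6, k_6) = 0xB6E1
s_8 = Round(s_7, k_7) = 0xE134

0x00B6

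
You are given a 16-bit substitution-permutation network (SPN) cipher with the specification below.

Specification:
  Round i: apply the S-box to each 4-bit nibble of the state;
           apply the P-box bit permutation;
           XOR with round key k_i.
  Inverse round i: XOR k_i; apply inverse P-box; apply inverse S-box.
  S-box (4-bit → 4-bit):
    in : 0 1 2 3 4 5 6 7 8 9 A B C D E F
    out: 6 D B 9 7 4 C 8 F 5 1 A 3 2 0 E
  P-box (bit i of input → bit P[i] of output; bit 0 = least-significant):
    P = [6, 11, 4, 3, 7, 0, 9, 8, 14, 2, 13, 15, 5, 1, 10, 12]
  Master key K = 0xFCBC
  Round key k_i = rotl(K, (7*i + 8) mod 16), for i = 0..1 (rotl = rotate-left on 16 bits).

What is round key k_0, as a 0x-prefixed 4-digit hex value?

K = 0xFCBC
k_0 = rotl(K, (7*0+8) mod 16) = rotl(K, 8) = 0xBCFC

0xBCFC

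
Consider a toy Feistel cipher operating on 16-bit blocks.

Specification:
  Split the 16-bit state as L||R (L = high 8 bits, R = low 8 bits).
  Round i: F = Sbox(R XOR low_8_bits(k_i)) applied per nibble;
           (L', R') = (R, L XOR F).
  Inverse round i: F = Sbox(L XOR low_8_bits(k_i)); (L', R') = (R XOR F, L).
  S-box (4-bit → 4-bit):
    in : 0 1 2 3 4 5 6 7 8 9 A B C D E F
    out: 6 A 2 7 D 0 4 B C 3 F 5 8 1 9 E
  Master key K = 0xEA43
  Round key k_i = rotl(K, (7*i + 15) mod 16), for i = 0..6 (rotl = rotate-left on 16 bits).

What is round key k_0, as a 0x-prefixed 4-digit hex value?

K = 0xEA43
k_0 = rotl(K, (7*0+15) mod 16) = rotl(K, 15) = 0xF521

0xF521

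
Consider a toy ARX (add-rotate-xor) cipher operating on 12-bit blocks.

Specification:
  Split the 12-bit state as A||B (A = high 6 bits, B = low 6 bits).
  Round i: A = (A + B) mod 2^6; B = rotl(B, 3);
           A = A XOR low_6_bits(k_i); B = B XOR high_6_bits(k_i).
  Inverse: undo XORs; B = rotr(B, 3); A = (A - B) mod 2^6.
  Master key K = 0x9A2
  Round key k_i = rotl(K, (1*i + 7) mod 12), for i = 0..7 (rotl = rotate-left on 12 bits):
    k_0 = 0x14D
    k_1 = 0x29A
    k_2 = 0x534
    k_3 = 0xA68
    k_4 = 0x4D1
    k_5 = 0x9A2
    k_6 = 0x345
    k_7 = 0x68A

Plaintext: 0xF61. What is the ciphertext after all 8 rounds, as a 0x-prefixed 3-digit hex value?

0x387

s_0 = plaintext = 0xF61
s_1 = Round(s_0, k_0) = 0x4C9
s_2 = Round(s_1, k_1) = 0x183
s_3 = Round(s_2, k_2) = 0xF4C
s_4 = Round(s_3, k_3) = 0x848
s_5 = Round(s_4, k_4) = 0xE12
s_6 = Round(s_5, k_5) = 0xA34
s_7 = Round(s_6, k_6) = 0x66B
s_8 = Round(s_7, k_7) = 0x387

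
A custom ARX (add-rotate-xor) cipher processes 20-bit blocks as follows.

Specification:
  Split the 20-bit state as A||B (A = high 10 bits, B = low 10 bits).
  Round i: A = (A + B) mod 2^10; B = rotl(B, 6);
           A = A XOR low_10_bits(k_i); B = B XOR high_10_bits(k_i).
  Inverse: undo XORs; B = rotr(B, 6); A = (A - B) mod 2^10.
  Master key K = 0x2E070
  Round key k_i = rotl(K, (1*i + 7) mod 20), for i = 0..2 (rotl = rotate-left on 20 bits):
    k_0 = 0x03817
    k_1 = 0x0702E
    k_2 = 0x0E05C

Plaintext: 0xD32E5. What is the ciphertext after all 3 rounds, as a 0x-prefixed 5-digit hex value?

0xFBAB8

s_0 = plaintext = 0xD32E5
s_1 = Round(s_0, k_0) = 0x89960
s_2 = Round(s_1, k_1) = 0xEA00A
s_3 = Round(s_2, k_2) = 0xFBAB8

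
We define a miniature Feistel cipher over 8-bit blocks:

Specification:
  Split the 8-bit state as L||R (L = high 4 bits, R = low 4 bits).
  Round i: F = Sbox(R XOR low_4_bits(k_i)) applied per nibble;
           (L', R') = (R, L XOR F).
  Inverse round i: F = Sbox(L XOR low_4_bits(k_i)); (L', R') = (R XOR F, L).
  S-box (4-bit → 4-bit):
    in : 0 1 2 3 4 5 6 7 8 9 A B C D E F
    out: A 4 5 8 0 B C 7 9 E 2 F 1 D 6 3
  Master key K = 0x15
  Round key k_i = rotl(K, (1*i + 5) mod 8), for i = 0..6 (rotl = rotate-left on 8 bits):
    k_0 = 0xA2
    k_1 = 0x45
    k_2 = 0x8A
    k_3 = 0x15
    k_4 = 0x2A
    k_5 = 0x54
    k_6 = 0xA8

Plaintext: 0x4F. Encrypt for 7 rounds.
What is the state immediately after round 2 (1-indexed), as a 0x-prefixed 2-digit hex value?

s_0 = plaintext = 0x4F
s_1 = Round(s_0, k_0) = 0xF9
s_2 = Round(s_1, k_1) = 0x9E
s_3 = Round(s_2, k_2) = 0xE9
s_4 = Round(s_3, k_3) = 0x9F
s_5 = Round(s_4, k_4) = 0xF2
s_6 = Round(s_5, k_5) = 0x23
s_7 = Round(s_6, k_6) = 0x3D

0x9E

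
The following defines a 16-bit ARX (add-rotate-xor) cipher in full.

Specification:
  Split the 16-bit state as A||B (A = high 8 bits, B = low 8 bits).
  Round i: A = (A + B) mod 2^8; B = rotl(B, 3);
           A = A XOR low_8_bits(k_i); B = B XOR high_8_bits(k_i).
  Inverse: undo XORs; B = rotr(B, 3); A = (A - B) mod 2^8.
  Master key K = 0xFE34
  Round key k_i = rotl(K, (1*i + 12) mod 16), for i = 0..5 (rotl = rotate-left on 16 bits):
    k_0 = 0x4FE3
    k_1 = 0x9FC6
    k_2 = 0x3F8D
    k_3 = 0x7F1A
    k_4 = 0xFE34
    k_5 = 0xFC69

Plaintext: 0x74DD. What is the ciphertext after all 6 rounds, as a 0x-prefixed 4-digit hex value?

0x5D83

s_0 = plaintext = 0x74DD
s_1 = Round(s_0, k_0) = 0xB2A1
s_2 = Round(s_1, k_1) = 0x9592
s_3 = Round(s_2, k_2) = 0xAAAB
s_4 = Round(s_3, k_3) = 0x4F22
s_5 = Round(s_4, k_4) = 0x45EF
s_6 = Round(s_5, k_5) = 0x5D83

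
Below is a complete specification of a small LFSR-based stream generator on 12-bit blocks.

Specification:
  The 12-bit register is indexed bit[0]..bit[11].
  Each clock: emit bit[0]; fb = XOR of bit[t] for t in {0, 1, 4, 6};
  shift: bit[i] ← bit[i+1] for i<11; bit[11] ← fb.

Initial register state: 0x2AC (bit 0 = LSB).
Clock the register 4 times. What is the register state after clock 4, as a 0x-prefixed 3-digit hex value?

0xA2A

reg_0 = 0x2AC
clock 1: out=0, reg = 0x156
clock 2: out=0, reg = 0x8AB
clock 3: out=1, reg = 0x455
clock 4: out=1, reg = 0xA2A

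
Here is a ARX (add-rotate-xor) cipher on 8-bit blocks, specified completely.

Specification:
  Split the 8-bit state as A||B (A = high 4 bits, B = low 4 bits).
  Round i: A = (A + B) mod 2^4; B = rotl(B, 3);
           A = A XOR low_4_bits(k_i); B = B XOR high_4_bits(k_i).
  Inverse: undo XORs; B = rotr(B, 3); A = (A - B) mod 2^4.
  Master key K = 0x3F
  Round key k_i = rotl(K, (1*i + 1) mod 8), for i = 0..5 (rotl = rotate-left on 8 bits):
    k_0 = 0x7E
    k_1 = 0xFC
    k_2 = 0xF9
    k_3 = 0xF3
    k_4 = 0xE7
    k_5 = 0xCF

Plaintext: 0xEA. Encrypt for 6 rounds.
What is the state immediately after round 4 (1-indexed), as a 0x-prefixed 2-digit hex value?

0x0B

s_0 = plaintext = 0xEA
s_1 = Round(s_0, k_0) = 0x62
s_2 = Round(s_1, k_1) = 0x4E
s_3 = Round(s_2, k_2) = 0xB8
s_4 = Round(s_3, k_3) = 0x0B
s_5 = Round(s_4, k_4) = 0xC3
s_6 = Round(s_5, k_5) = 0x05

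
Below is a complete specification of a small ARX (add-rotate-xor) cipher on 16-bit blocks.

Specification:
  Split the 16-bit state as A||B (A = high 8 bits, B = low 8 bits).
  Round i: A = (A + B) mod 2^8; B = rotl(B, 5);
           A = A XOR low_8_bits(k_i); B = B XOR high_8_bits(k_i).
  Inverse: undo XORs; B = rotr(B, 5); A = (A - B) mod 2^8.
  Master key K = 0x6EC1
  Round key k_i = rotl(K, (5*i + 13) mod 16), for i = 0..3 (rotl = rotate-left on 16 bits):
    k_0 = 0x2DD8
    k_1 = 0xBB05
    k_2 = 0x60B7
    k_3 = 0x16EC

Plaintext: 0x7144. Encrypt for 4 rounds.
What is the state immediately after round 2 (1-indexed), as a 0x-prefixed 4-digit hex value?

0x170F

s_0 = plaintext = 0x7144
s_1 = Round(s_0, k_0) = 0x6DA5
s_2 = Round(s_1, k_1) = 0x170F
s_3 = Round(s_2, k_2) = 0x9181
s_4 = Round(s_3, k_3) = 0xFE26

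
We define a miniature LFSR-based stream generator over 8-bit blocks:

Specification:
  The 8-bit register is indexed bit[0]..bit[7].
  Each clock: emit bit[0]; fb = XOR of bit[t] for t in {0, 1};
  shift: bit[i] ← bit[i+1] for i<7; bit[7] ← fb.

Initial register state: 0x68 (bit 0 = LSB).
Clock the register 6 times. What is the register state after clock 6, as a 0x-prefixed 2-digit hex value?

0x71

reg_0 = 0x68
clock 1: out=0, reg = 0x34
clock 2: out=0, reg = 0x1A
clock 3: out=0, reg = 0x8D
clock 4: out=1, reg = 0xC6
clock 5: out=0, reg = 0xE3
clock 6: out=1, reg = 0x71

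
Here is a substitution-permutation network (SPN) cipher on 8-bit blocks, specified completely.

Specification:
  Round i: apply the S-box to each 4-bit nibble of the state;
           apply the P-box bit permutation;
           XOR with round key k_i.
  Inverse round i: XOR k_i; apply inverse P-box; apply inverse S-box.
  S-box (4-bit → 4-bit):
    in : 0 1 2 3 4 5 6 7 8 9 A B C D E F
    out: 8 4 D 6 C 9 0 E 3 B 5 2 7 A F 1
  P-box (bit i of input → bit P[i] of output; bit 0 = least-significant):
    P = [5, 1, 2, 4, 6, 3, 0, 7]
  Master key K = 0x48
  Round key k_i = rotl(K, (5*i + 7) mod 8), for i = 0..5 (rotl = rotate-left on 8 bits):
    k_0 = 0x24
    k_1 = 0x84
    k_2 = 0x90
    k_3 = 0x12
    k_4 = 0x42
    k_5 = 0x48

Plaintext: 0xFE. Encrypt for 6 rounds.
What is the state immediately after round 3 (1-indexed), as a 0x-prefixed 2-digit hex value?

s_0 = plaintext = 0xFE
s_1 = Round(s_0, k_0) = 0x52
s_2 = Round(s_1, k_1) = 0x70
s_3 = Round(s_2, k_2) = 0x09
s_4 = Round(s_3, k_3) = 0xA0
s_5 = Round(s_4, k_4) = 0x13
s_6 = Round(s_5, k_5) = 0x4F

0x09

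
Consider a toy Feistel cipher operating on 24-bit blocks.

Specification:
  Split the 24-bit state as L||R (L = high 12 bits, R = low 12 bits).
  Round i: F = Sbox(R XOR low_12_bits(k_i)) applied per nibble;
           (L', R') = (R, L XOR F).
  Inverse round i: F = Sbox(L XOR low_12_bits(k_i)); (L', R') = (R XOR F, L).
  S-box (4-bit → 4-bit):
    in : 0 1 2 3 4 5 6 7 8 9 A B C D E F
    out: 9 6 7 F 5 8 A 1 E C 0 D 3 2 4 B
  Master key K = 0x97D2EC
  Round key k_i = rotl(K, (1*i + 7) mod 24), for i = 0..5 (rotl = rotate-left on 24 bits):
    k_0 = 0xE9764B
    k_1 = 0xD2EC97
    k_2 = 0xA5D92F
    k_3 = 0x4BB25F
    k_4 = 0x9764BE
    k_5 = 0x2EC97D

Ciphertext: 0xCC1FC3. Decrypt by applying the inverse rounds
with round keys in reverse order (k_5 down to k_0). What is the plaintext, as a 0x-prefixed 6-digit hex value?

s_0 = ciphertext = 0xCC1FC3
s_1 = InvRound(s_0, k_5) = 0x710CC1
s_2 = InvRound(s_1, k_4) = 0x3C5710
s_3 = InvRound(s_2, k_3) = 0x1D03C5
s_4 = InvRound(s_3, k_2) = 0xD7E1D0
s_5 = InvRound(s_4, k_1) = 0x79CD7E
s_6 = InvRound(s_5, k_0) = 0xB5F79C

0xB5F79C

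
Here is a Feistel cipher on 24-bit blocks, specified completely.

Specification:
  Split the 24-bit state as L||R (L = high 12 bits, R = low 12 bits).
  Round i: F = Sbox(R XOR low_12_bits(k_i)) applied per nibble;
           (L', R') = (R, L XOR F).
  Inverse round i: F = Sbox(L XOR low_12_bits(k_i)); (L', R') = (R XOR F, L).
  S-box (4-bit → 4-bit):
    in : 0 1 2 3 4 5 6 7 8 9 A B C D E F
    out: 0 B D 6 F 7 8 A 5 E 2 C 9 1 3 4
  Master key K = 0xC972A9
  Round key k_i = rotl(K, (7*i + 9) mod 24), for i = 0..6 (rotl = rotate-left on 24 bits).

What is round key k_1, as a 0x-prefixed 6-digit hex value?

K = 0xC972A9
k_0 = rotl(K, (7*0+9) mod 24) = rotl(K, 9) = 0xE55392
k_1 = rotl(K, (7*1+9) mod 24) = rotl(K, 16) = 0xA9C972

0xA9C972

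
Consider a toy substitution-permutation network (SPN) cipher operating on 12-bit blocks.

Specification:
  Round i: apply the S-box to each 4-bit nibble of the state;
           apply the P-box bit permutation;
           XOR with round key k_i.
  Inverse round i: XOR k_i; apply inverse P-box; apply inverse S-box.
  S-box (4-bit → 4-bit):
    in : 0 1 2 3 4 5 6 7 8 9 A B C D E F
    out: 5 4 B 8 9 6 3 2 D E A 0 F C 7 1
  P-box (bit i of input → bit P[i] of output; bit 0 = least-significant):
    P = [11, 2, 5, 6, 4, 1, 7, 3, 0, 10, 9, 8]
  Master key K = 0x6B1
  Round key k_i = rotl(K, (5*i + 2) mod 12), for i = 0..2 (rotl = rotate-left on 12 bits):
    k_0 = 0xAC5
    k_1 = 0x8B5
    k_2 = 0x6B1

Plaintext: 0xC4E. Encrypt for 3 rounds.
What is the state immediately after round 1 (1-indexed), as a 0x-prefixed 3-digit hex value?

s_0 = plaintext = 0xC4E
s_1 = Round(s_0, k_0) = 0x5F8
s_2 = Round(s_1, k_1) = 0x6C5
s_3 = Round(s_2, k_2) = 0x20E

0x5F8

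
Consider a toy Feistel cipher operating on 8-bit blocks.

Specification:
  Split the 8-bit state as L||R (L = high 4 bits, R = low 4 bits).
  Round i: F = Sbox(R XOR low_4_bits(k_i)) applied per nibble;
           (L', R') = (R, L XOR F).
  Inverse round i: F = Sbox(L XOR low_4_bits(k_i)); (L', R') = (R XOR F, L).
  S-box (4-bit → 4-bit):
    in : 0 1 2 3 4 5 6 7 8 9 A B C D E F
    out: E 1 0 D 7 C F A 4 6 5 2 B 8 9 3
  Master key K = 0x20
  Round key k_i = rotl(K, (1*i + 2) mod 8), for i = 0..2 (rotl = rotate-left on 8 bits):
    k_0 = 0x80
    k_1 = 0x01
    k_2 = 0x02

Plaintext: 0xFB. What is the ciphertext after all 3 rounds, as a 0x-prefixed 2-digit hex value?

0x0D

s_0 = plaintext = 0xFB
s_1 = Round(s_0, k_0) = 0xBD
s_2 = Round(s_1, k_1) = 0xD0
s_3 = Round(s_2, k_2) = 0x0D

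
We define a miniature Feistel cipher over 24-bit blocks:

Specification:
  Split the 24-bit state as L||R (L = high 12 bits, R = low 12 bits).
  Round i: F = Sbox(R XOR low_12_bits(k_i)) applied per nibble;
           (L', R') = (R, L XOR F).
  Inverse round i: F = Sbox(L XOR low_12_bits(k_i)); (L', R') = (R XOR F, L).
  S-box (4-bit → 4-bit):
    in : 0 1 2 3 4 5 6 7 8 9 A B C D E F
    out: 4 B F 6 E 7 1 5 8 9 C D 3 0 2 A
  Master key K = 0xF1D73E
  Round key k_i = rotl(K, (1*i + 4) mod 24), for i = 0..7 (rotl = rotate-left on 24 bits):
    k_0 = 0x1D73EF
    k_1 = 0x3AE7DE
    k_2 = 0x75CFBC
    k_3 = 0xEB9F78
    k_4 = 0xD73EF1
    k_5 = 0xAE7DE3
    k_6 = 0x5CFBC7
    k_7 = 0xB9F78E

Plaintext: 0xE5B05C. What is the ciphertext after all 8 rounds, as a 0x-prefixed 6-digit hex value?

0x516094

s_0 = plaintext = 0xE5B05C
s_1 = Round(s_0, k_0) = 0x05C88D
s_2 = Round(s_1, k_1) = 0x88DA2A
s_3 = Round(s_2, k_2) = 0xA2AF1C
s_4 = Round(s_3, k_3) = 0xF1CE34
s_5 = Round(s_4, k_4) = 0xE34B2B
s_6 = Round(s_5, k_5) = 0xB2BF0C
s_7 = Round(s_6, k_6) = 0xF0C516
s_8 = Round(s_7, k_7) = 0x516094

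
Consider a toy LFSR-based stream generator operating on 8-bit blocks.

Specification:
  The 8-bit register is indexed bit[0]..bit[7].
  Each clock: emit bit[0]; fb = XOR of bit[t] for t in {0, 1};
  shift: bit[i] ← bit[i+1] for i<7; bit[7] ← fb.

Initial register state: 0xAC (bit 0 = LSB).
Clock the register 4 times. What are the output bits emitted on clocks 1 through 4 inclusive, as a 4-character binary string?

0011

reg_0 = 0xAC
clock 1: out=0, reg = 0x56
clock 2: out=0, reg = 0xAB
clock 3: out=1, reg = 0x55
clock 4: out=1, reg = 0xAA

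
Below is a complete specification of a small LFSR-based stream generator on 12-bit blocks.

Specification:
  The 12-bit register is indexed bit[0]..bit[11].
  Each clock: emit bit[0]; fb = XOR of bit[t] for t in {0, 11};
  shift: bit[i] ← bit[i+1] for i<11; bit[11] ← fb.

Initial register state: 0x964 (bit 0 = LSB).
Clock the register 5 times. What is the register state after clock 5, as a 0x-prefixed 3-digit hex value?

0x1CB

reg_0 = 0x964
clock 1: out=0, reg = 0xCB2
clock 2: out=0, reg = 0xE59
clock 3: out=1, reg = 0x72C
clock 4: out=0, reg = 0x396
clock 5: out=0, reg = 0x1CB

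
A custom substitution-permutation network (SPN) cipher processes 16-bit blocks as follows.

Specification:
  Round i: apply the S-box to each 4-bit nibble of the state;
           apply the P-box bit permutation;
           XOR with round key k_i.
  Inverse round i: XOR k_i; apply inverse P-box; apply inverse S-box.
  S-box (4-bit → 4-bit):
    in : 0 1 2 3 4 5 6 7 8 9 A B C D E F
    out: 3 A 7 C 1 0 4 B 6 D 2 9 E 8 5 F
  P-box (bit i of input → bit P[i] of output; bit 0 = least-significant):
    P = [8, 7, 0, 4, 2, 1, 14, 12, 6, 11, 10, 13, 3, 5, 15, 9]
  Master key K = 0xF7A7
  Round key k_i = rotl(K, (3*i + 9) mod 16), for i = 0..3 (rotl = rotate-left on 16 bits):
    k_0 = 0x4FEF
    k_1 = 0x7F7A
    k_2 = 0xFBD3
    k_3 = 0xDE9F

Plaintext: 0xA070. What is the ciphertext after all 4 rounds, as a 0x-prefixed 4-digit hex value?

s_0 = plaintext = 0xA070
s_1 = Round(s_0, k_0) = 0x5609
s_2 = Round(s_1, k_1) = 0x7A6D
s_3 = Round(s_2, k_2) = 0xB1EB
s_4 = Round(s_3, k_3) = 0xB583

0xB583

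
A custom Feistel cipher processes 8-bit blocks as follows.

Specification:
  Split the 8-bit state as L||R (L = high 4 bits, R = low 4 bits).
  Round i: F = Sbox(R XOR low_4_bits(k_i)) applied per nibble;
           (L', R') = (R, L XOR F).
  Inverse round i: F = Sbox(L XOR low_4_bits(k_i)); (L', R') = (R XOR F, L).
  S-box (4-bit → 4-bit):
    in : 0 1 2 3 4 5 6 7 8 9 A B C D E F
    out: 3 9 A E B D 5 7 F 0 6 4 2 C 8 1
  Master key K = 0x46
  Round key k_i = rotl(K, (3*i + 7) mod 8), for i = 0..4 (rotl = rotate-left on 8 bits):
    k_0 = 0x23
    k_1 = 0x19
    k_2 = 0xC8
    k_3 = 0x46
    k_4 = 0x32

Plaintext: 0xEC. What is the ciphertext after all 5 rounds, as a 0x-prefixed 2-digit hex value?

s_0 = plaintext = 0xEC
s_1 = Round(s_0, k_0) = 0xCF
s_2 = Round(s_1, k_1) = 0xF9
s_3 = Round(s_2, k_2) = 0x96
s_4 = Round(s_3, k_3) = 0x6A
s_5 = Round(s_4, k_4) = 0xA9

0xA9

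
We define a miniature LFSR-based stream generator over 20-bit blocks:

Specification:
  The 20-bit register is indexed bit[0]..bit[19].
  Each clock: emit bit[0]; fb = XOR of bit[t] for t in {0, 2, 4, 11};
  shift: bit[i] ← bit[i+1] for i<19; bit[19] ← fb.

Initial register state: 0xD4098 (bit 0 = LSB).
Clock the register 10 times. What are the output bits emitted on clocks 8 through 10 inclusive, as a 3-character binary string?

100

reg_0 = 0xD4098
clock 1: out=0, reg = 0xEA04C
clock 2: out=0, reg = 0xF5026
clock 3: out=0, reg = 0xFA813
clock 4: out=1, reg = 0xFD409
clock 5: out=1, reg = 0xFEA04
clock 6: out=0, reg = 0x7F502
clock 7: out=0, reg = 0x3FA81
clock 8: out=1, reg = 0x1FD40
clock 9: out=0, reg = 0x8FEA0
clock 10: out=0, reg = 0xC7F50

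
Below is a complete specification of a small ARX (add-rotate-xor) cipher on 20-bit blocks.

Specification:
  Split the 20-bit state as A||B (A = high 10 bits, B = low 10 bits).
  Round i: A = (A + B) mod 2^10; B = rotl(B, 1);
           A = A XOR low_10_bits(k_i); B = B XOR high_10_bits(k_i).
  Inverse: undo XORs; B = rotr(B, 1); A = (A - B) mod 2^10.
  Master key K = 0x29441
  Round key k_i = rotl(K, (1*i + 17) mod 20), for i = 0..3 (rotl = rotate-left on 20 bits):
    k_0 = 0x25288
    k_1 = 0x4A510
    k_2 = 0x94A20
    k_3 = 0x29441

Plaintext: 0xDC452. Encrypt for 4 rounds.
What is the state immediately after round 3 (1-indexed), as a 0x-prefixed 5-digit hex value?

0xE50C0

s_0 = plaintext = 0xDC452
s_1 = Round(s_0, k_0) = 0x52C30
s_2 = Round(s_1, k_1) = 0x1AD49
s_3 = Round(s_2, k_2) = 0xE50C0
s_4 = Round(s_3, k_3) = 0x05525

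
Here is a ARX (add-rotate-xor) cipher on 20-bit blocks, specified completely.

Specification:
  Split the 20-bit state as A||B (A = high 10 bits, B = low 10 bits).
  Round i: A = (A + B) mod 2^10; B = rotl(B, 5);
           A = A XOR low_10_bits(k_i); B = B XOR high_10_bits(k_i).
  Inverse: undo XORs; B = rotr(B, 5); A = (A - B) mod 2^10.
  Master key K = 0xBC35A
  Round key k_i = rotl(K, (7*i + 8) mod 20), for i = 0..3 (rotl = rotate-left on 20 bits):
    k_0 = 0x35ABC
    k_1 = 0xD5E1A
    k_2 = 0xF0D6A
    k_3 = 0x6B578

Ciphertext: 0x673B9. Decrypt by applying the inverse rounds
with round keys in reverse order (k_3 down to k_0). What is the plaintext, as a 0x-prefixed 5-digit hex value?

0x67BFB

s_0 = ciphertext = 0x673B9
s_1 = InvRound(s_0, k_3) = 0x95290
s_2 = InvRound(s_1, k_2) = 0x3526A
s_3 = InvRound(s_2, k_1) = 0xC97A9
s_4 = InvRound(s_3, k_0) = 0x67BFB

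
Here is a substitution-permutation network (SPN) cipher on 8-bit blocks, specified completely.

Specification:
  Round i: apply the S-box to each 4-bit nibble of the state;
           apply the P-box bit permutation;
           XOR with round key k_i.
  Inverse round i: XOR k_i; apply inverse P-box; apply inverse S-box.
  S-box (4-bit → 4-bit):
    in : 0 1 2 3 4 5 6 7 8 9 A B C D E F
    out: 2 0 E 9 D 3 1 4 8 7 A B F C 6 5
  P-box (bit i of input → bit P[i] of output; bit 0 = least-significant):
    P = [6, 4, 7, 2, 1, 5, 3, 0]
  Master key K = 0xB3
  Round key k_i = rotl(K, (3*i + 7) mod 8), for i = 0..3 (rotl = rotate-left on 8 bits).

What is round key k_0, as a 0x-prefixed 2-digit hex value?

0xD9

K = 0xB3
k_0 = rotl(K, (3*0+7) mod 8) = rotl(K, 7) = 0xD9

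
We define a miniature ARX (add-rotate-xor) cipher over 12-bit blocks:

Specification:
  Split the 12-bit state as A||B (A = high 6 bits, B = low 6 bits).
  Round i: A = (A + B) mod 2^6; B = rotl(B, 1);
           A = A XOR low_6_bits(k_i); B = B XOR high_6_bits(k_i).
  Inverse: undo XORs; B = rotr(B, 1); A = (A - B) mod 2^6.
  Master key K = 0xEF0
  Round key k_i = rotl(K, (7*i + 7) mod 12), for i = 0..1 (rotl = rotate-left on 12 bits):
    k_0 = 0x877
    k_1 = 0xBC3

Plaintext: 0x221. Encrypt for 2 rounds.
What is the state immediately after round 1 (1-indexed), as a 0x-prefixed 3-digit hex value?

0x7A2

s_0 = plaintext = 0x221
s_1 = Round(s_0, k_0) = 0x7A2
s_2 = Round(s_1, k_1) = 0x0EA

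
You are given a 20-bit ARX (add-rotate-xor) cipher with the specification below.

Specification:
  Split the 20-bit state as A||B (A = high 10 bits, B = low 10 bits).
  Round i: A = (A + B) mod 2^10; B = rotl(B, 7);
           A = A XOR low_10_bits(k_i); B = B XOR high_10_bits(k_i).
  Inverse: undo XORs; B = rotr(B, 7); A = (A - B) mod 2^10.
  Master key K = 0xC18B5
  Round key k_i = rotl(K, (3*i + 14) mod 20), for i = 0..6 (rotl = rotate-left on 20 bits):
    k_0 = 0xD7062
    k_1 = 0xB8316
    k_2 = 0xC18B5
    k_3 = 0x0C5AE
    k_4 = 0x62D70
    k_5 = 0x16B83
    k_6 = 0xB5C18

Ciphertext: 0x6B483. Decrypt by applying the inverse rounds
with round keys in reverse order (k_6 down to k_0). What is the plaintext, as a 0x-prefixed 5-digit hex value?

s_0 = ciphertext = 0x6B483
s_1 = InvRound(s_0, k_6) = 0xC46A4
s_2 = InvRound(s_1, k_5) = 0x277F5
s_3 = InvRound(s_2, k_4) = 0x7E7F4
s_4 = InvRound(s_3, k_3) = 0x8A22F
s_5 = InvRound(s_4, k_2) = 0x54D4A
s_6 = InvRound(s_5, k_1) = 0x3B957
s_7 = InvRound(s_6, k_0) = 0x0C05C

0x0C05C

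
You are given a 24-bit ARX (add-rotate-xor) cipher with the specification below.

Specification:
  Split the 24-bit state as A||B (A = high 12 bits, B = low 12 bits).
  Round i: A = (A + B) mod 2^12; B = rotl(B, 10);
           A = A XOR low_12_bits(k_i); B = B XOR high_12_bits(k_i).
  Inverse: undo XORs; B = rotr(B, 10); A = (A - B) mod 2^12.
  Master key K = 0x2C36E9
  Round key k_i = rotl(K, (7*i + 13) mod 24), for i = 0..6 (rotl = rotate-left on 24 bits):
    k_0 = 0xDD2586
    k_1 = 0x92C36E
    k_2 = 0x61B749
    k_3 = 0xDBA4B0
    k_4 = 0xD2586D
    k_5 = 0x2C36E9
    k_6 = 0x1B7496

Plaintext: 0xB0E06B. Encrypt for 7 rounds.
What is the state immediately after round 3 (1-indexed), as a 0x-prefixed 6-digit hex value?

0xA4EC4C

s_0 = plaintext = 0xB0E06B
s_1 = Round(s_0, k_0) = 0xEFF1C8
s_2 = Round(s_1, k_1) = 0x3A995E
s_3 = Round(s_2, k_2) = 0xA4EC4C
s_4 = Round(s_3, k_3) = 0x22AEA9
s_5 = Round(s_4, k_4) = 0x8BEA8F
s_6 = Round(s_5, k_5) = 0x5A4C60
s_7 = Round(s_6, k_6) = 0x6922AF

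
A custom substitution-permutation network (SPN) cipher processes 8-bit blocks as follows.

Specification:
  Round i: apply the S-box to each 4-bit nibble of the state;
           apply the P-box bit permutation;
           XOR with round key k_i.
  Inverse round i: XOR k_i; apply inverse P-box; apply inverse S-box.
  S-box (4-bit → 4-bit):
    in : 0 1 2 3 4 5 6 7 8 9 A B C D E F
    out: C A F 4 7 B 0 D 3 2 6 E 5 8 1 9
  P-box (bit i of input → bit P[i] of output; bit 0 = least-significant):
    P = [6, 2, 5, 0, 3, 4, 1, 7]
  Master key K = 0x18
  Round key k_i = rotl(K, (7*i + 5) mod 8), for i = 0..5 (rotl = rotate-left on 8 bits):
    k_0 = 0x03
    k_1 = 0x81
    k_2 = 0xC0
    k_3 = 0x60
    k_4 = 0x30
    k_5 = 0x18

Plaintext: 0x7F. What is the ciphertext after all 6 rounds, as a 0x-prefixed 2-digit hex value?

0x0E

s_0 = plaintext = 0x7F
s_1 = Round(s_0, k_0) = 0xC8
s_2 = Round(s_1, k_1) = 0xCF
s_3 = Round(s_2, k_2) = 0x8B
s_4 = Round(s_3, k_3) = 0x5D
s_5 = Round(s_4, k_4) = 0xA9
s_6 = Round(s_5, k_5) = 0x0E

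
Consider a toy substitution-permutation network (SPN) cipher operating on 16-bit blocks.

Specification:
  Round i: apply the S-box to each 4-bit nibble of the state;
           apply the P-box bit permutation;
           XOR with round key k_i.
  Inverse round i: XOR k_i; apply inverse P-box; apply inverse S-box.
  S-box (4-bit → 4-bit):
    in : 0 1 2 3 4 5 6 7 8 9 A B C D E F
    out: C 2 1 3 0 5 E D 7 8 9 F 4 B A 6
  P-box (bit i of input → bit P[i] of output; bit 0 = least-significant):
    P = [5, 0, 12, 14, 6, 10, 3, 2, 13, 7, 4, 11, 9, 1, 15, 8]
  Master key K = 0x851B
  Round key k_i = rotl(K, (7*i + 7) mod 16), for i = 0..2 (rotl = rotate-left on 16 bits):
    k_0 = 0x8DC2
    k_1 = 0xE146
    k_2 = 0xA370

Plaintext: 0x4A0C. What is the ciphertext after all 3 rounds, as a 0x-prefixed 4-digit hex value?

0x4219

s_0 = plaintext = 0x4A0C
s_1 = Round(s_0, k_0) = 0xB5CE
s_2 = Round(s_1, k_1) = 0x025D
s_3 = Round(s_2, k_2) = 0x4219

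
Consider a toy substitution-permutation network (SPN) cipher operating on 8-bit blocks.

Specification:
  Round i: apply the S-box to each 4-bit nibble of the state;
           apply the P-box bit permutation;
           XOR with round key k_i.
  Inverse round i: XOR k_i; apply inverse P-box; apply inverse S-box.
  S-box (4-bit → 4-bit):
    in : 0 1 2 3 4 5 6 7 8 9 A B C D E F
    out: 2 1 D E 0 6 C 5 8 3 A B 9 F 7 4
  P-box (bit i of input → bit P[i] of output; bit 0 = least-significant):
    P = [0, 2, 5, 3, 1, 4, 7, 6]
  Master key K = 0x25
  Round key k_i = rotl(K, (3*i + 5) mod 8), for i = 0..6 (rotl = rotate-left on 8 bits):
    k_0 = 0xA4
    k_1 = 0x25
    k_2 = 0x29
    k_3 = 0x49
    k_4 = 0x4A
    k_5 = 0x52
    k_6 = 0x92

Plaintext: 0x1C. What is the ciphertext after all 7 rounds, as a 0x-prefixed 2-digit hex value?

0xD0

s_0 = plaintext = 0x1C
s_1 = Round(s_0, k_0) = 0xAF
s_2 = Round(s_1, k_1) = 0x55
s_3 = Round(s_2, k_2) = 0x9D
s_4 = Round(s_3, k_3) = 0x76
s_5 = Round(s_4, k_4) = 0xE0
s_6 = Round(s_5, k_5) = 0xC4
s_7 = Round(s_6, k_6) = 0xD0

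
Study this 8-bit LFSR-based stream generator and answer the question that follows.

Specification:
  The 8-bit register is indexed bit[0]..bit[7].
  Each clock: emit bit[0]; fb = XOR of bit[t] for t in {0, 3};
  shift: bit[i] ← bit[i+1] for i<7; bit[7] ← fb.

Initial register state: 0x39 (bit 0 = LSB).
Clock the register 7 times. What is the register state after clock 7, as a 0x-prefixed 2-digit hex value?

reg_0 = 0x39
clock 1: out=1, reg = 0x1C
clock 2: out=0, reg = 0x8E
clock 3: out=0, reg = 0xC7
clock 4: out=1, reg = 0xE3
clock 5: out=1, reg = 0xF1
clock 6: out=1, reg = 0xF8
clock 7: out=0, reg = 0xFC

0xFC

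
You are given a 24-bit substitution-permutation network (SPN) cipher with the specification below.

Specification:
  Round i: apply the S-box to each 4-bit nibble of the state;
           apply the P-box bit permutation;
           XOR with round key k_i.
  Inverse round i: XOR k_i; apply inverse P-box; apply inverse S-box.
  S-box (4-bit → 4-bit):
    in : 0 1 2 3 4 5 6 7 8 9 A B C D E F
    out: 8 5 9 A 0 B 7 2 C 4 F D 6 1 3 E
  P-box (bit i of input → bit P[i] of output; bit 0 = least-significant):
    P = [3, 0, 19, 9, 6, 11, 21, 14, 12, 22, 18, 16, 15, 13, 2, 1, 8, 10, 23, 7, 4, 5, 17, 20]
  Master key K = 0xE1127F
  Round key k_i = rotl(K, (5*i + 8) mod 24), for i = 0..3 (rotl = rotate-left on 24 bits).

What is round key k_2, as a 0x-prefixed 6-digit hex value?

K = 0xE1127F
k_0 = rotl(K, (5*0+8) mod 24) = rotl(K, 8) = 0x127FE1
k_1 = rotl(K, (5*1+8) mod 24) = rotl(K, 13) = 0x4FFC22
k_2 = rotl(K, (5*2+8) mod 24) = rotl(K, 18) = 0xFF8449

0xFF8449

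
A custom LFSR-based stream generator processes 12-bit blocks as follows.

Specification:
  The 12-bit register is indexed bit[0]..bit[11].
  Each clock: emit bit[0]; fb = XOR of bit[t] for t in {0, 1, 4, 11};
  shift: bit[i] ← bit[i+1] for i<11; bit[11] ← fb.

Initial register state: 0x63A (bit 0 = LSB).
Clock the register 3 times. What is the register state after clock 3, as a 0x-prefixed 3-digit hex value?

0x8C7

reg_0 = 0x63A
clock 1: out=0, reg = 0x31D
clock 2: out=1, reg = 0x18E
clock 3: out=0, reg = 0x8C7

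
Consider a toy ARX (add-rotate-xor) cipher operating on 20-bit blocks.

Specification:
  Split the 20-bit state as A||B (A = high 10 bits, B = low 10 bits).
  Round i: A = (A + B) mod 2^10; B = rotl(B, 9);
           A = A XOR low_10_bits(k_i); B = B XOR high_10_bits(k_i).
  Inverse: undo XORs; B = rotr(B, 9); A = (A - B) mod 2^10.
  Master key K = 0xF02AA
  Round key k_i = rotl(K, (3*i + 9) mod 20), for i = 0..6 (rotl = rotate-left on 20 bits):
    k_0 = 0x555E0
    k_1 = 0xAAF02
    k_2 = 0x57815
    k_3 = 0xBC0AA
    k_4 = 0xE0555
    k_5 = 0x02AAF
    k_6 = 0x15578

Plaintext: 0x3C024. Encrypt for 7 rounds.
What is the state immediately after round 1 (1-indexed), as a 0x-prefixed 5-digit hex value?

s_0 = plaintext = 0x3C024
s_1 = Round(s_0, k_0) = 0x3D147
s_2 = Round(s_1, k_1) = 0x4E408
s_3 = Round(s_2, k_2) = 0x5515A
s_4 = Round(s_3, k_3) = 0x8125D
s_5 = Round(s_4, k_4) = 0x4D0AF
s_6 = Round(s_5, k_5) = 0xD325D
s_7 = Round(s_6, k_6) = 0x3477B

0x3D147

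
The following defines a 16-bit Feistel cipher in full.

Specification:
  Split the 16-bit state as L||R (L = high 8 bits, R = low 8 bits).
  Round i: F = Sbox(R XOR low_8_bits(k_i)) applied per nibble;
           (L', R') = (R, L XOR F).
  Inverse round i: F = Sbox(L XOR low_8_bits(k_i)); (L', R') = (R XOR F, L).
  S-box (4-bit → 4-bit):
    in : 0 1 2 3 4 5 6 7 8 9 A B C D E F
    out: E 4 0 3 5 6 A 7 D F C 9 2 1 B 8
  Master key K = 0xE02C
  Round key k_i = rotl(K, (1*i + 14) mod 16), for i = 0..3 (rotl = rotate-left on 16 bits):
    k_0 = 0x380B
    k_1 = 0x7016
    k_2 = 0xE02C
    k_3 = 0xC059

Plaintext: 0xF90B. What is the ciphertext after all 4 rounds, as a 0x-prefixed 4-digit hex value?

s_0 = plaintext = 0xF90B
s_1 = Round(s_0, k_0) = 0x0B17
s_2 = Round(s_1, k_1) = 0x17EF
s_3 = Round(s_2, k_2) = 0xEF34
s_4 = Round(s_3, k_3) = 0x344E

0x344E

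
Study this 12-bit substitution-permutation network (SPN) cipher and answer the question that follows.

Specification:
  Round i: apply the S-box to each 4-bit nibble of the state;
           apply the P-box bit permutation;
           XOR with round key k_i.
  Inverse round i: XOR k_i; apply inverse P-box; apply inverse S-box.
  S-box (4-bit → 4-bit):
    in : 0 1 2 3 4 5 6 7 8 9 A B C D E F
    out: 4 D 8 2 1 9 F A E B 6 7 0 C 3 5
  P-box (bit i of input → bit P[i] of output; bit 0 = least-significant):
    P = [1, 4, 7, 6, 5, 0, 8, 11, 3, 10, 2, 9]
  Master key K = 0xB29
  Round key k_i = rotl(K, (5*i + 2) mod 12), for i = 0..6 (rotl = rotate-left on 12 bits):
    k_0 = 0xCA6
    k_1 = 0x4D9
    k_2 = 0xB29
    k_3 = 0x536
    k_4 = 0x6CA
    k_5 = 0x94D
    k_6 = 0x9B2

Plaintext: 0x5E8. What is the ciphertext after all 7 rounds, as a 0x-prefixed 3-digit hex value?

s_0 = plaintext = 0x5E8
s_1 = Round(s_0, k_0) = 0xE5F
s_2 = Round(s_1, k_1) = 0x873
s_3 = Round(s_2, k_2) = 0x53C
s_4 = Round(s_3, k_3) = 0x73F
s_5 = Round(s_4, k_4) = 0x049
s_6 = Round(s_5, k_5) = 0x93B
s_7 = Round(s_6, k_6) = 0xF29

0xF29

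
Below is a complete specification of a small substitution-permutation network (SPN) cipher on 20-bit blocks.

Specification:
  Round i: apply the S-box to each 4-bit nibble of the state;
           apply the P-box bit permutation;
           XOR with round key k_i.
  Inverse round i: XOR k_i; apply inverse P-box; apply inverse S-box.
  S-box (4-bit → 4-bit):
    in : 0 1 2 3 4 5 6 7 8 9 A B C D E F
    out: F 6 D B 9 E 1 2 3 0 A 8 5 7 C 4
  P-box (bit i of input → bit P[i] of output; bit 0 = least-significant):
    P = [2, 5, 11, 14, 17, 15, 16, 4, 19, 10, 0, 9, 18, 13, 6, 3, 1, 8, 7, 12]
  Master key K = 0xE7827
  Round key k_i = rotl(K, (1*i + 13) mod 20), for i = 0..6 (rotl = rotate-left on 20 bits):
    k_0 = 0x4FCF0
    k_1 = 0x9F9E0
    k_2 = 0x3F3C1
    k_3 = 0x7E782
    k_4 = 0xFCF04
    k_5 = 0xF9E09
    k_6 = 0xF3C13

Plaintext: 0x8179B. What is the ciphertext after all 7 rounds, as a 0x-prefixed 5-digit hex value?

s_0 = plaintext = 0x8179B
s_1 = Round(s_0, k_0) = 0x499B2
s_2 = Round(s_1, k_1) = 0x9A1F6
s_3 = Round(s_2, k_2) = 0x2D7CC
s_4 = Round(s_3, k_3) = 0x0DB44
s_5 = Round(s_4, k_4) = 0x9BCD2
s_6 = Round(s_5, k_5) = 0x45604
s_7 = Round(s_6, k_6) = 0x4CC4D

0x4CC4D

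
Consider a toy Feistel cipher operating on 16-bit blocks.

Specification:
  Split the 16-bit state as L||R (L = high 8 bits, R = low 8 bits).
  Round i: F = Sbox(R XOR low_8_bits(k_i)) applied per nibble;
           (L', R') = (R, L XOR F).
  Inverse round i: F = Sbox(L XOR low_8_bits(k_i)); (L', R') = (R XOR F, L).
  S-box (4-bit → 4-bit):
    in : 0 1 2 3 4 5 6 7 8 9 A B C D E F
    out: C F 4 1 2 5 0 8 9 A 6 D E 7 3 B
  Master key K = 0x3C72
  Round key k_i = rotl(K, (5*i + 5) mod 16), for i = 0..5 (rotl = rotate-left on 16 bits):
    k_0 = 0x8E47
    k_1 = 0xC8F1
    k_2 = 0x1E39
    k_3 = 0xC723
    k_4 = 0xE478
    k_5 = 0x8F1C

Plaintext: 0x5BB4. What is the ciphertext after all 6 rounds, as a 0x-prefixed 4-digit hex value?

0x94F5

s_0 = plaintext = 0x5BB4
s_1 = Round(s_0, k_0) = 0xB4EA
s_2 = Round(s_1, k_1) = 0xEA49
s_3 = Round(s_2, k_2) = 0x4966
s_4 = Round(s_3, k_3) = 0x666C
s_5 = Round(s_4, k_4) = 0x6C94
s_6 = Round(s_5, k_5) = 0x94F5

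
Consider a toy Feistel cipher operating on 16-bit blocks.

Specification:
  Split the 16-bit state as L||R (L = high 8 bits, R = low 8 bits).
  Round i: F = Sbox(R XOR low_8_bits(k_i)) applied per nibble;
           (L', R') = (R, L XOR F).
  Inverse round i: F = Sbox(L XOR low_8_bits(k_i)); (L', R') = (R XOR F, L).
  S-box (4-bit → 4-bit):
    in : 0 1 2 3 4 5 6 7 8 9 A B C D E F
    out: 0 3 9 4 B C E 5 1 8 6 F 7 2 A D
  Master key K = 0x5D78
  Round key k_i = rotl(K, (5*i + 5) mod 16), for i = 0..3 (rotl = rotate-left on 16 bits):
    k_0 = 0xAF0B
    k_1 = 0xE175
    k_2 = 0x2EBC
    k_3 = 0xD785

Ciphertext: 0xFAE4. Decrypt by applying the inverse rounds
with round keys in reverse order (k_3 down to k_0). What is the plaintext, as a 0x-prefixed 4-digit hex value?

s_0 = ciphertext = 0xFAE4
s_1 = InvRound(s_0, k_3) = 0xB9FA
s_2 = InvRound(s_1, k_2) = 0xF6B9
s_3 = InvRound(s_2, k_1) = 0xADF6
s_4 = InvRound(s_3, k_0) = 0x98AD

0x98AD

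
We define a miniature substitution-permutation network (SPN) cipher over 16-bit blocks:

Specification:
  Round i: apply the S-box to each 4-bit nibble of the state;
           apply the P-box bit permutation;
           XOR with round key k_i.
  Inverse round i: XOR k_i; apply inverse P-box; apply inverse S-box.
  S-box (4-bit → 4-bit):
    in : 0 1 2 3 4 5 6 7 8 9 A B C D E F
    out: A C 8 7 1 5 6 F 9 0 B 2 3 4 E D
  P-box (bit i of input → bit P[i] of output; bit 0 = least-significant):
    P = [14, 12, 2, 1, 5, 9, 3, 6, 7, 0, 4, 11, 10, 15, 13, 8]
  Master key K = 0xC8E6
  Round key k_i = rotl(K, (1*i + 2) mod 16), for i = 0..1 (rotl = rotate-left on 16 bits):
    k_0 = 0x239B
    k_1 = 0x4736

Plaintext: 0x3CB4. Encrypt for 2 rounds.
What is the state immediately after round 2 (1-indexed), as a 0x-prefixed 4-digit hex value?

s_0 = plaintext = 0x3CB4
s_1 = Round(s_0, k_0) = 0xC51A
s_2 = Round(s_1, k_1) = 0x93EC

0x93EC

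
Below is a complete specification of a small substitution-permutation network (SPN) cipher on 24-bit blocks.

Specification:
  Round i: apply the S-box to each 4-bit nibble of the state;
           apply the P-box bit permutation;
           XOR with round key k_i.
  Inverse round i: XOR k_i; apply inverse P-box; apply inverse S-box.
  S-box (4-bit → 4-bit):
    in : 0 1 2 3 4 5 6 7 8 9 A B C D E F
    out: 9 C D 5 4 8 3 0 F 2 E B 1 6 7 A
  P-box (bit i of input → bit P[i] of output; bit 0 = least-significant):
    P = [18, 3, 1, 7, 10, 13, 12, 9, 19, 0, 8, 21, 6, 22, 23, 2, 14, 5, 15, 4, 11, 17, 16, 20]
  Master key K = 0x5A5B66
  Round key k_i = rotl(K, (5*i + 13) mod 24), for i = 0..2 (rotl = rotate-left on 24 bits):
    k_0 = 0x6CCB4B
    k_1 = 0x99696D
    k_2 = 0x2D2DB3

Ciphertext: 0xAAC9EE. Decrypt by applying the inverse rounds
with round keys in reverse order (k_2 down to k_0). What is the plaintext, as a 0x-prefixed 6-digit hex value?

s_0 = ciphertext = 0xAAC9EE
s_1 = InvRound(s_0, k_2) = 0xD22966
s_2 = InvRound(s_1, k_1) = 0xDC967D
s_3 = InvRound(s_2, k_0) = 0x0B1134

0x0B1134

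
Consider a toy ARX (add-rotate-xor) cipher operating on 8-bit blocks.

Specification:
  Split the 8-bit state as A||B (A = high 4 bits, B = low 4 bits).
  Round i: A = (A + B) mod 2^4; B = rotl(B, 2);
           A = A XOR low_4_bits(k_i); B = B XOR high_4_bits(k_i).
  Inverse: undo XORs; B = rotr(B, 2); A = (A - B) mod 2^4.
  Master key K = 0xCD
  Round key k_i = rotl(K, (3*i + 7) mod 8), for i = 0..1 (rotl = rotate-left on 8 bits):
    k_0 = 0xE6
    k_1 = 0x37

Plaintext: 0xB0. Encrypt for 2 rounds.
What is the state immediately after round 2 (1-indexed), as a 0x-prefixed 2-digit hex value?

0xC8

s_0 = plaintext = 0xB0
s_1 = Round(s_0, k_0) = 0xDE
s_2 = Round(s_1, k_1) = 0xC8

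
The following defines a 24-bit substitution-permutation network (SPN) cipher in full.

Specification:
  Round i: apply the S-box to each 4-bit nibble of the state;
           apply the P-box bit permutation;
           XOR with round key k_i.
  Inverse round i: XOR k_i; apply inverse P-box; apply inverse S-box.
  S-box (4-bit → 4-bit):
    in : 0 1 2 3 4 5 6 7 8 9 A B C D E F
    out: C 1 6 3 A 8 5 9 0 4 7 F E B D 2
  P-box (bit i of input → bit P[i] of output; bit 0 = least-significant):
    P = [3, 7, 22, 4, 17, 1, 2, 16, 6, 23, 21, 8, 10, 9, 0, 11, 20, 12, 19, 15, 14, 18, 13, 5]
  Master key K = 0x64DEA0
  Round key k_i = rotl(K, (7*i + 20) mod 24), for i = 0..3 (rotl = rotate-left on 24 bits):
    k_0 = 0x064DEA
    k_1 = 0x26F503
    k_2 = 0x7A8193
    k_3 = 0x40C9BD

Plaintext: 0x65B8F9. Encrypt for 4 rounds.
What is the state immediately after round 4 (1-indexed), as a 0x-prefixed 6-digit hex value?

s_0 = plaintext = 0x65B8F9
s_1 = Round(s_0, k_0) = 0x46A3E9
s_2 = Round(s_1, k_1) = 0xF9F366
s_3 = Round(s_2, k_2) = 0xB483DF
s_4 = Round(s_3, k_3) = 0xC7395F

0xC7395F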